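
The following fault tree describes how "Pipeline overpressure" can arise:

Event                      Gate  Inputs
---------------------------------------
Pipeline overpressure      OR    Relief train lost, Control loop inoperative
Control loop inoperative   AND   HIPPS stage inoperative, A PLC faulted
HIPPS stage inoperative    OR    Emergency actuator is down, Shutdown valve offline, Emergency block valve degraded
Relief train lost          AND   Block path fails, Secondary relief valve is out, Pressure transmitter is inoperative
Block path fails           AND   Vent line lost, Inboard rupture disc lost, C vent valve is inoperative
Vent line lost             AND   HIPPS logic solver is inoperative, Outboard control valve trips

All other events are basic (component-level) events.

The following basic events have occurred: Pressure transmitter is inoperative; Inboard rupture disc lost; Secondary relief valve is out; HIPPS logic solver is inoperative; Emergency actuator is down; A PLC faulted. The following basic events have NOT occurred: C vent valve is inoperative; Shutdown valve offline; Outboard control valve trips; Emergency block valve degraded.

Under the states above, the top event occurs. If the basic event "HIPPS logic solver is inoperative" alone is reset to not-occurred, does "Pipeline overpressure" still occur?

Counterfactual: set "HIPPS logic solver is inoperative" to not occurred.
Vent line lost [AND]: HIPPS logic solver is inoperative=not, Outboard control valve trips=not → not all inputs occur → does not occur.
Block path fails [AND]: Vent line lost=not, Inboard rupture disc lost=occurs, C vent valve is inoperative=not → not all inputs occur → does not occur.
Relief train lost [AND]: Block path fails=not, Secondary relief valve is out=occurs, Pressure transmitter is inoperative=occurs → not all inputs occur → does not occur.
HIPPS stage inoperative [OR]: Emergency actuator is down=occurs, Shutdown valve offline=not, Emergency block valve degraded=not → at least one input occurs → occurs.
Control loop inoperative [AND]: HIPPS stage inoperative=occurs, A PLC faulted=occurs → all inputs occur → occurs.
Pipeline overpressure [OR]: Relief train lost=not, Control loop inoperative=occurs → at least one input occurs → occurs.

Yes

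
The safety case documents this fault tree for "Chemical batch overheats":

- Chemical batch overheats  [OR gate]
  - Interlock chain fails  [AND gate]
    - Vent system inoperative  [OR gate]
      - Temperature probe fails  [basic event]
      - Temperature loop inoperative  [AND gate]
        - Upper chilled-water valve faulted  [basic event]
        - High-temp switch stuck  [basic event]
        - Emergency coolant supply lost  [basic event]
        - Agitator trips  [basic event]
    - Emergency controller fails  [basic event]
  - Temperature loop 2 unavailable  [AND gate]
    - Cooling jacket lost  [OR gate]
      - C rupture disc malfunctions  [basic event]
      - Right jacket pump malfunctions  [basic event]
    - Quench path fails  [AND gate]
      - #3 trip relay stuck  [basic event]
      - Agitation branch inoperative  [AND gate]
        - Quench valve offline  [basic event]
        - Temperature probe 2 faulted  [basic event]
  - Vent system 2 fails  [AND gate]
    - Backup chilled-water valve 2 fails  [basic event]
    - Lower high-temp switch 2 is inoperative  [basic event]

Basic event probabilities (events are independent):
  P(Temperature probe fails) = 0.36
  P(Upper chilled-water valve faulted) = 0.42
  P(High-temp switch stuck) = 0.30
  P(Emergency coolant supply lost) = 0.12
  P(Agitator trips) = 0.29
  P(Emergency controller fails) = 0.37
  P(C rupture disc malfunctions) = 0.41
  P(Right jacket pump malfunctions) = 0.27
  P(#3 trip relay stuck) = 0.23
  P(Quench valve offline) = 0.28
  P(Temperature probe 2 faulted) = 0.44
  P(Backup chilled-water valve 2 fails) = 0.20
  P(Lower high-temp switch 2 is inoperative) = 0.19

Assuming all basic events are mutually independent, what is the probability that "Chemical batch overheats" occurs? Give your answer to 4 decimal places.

P(Temperature loop inoperative) [AND] = 0.42 × 0.30 × 0.12 × 0.29 = 0.004385
P(Vent system inoperative) [OR] = 1 − (1−0.36) × (1−0.004385) = 0.362806
P(Interlock chain fails) [AND] = 0.362806 × 0.37 = 0.134238
P(Cooling jacket lost) [OR] = 1 − (1−0.41) × (1−0.27) = 0.569300
P(Agitation branch inoperative) [AND] = 0.28 × 0.44 = 0.123200
P(Quench path fails) [AND] = 0.23 × 0.123200 = 0.028336
P(Temperature loop 2 unavailable) [AND] = 0.569300 × 0.028336 = 0.016132
P(Vent system 2 fails) [AND] = 0.20 × 0.19 = 0.038000
P(Chemical batch overheats) [OR] = 1 − (1−0.134238) × (1−0.016132) × (1−0.038000) = 0.180573
Rounded to 4 decimal places: P(Chemical batch overheats) ≈ 0.1806.

0.1806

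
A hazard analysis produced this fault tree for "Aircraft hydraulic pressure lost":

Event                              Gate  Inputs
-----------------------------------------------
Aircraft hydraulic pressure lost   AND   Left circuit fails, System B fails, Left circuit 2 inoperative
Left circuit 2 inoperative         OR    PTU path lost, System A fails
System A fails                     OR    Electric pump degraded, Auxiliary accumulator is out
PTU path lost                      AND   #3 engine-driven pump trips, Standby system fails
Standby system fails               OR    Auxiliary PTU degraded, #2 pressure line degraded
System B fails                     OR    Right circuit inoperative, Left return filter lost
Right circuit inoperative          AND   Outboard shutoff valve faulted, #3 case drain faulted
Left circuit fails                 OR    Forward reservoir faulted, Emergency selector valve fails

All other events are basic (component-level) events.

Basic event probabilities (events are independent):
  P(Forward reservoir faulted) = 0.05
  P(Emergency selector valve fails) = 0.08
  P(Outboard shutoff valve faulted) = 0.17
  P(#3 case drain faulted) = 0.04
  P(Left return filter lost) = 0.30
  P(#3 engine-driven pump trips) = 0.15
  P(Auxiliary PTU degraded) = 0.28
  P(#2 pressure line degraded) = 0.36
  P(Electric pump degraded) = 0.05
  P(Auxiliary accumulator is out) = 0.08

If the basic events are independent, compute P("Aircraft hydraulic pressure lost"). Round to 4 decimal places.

P(Left circuit fails) [OR] = 1 − (1−0.05) × (1−0.08) = 0.126000
P(Right circuit inoperative) [AND] = 0.17 × 0.04 = 0.006800
P(System B fails) [OR] = 1 − (1−0.006800) × (1−0.30) = 0.304760
P(Standby system fails) [OR] = 1 − (1−0.28) × (1−0.36) = 0.539200
P(PTU path lost) [AND] = 0.15 × 0.539200 = 0.080880
P(System A fails) [OR] = 1 − (1−0.05) × (1−0.08) = 0.126000
P(Left circuit 2 inoperative) [OR] = 1 − (1−0.080880) × (1−0.126000) = 0.196689
P(Aircraft hydraulic pressure lost) [AND] = 0.126000 × 0.304760 × 0.196689 = 0.007553
Rounded to 4 decimal places: P(Aircraft hydraulic pressure lost) ≈ 0.0076.

0.0076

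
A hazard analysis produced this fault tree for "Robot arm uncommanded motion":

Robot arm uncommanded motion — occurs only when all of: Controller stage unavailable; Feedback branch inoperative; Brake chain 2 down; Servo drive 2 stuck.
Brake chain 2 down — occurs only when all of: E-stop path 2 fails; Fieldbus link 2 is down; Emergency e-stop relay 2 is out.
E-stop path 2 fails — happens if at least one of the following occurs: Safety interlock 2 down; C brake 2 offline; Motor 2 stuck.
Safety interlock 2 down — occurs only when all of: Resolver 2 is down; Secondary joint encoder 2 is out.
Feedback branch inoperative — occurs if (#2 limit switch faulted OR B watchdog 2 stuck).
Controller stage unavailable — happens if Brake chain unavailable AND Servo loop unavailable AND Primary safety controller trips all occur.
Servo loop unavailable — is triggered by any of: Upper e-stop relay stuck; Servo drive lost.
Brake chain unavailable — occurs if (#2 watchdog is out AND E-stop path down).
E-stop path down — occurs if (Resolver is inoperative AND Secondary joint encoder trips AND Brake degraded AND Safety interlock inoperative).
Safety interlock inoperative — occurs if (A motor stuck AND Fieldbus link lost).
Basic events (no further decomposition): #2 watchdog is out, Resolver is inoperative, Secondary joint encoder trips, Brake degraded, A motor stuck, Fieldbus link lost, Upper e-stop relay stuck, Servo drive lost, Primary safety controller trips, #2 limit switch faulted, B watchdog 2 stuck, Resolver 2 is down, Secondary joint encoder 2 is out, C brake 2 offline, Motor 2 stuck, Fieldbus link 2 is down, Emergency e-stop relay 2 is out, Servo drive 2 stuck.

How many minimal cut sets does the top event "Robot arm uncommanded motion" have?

Safety interlock inoperative [AND]: one cut set from each child combined → 1 × 1 = 1 cut set(s).
E-stop path down [AND]: one cut set from each child combined → 1 × 1 × 1 × 1 = 1 cut set(s).
Brake chain unavailable [AND]: one cut set from each child combined → 1 × 1 = 1 cut set(s).
Servo loop unavailable [OR]: union of children's cut sets → 2 cut set(s).
Controller stage unavailable [AND]: one cut set from each child combined → 1 × 2 × 1 = 2 cut set(s).
Feedback branch inoperative [OR]: union of children's cut sets → 2 cut set(s).
Safety interlock 2 down [AND]: one cut set from each child combined → 1 × 1 = 1 cut set(s).
E-stop path 2 fails [OR]: union of children's cut sets → 3 cut set(s).
Brake chain 2 down [AND]: one cut set from each child combined → 3 × 1 × 1 = 3 cut set(s).
Robot arm uncommanded motion [AND]: one cut set from each child combined → 2 × 2 × 3 × 1 = 12 cut set(s).

12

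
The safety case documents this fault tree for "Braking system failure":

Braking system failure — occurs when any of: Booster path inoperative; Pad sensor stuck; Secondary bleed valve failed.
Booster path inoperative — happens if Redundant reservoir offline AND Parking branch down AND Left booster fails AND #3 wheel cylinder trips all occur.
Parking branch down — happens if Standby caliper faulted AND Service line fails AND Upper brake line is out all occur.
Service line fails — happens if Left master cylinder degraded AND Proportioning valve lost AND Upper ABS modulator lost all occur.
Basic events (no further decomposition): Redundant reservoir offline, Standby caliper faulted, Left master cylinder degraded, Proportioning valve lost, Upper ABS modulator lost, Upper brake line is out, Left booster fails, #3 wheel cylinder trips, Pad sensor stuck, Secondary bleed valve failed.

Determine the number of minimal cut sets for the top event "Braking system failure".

3

Service line fails [AND]: one cut set from each child combined → 1 × 1 × 1 = 1 cut set(s).
Parking branch down [AND]: one cut set from each child combined → 1 × 1 × 1 = 1 cut set(s).
Booster path inoperative [AND]: one cut set from each child combined → 1 × 1 × 1 × 1 = 1 cut set(s).
Braking system failure [OR]: union of children's cut sets → 3 cut set(s).
Minimal cut sets: {#3 wheel cylinder trips, Left booster fails, Left master cylinder degraded, Proportioning valve lost, Redundant reservoir offline, Standby caliper faulted, Upper ABS modulator lost, Upper brake line is out}; {Pad sensor stuck}; {Secondary bleed valve failed}.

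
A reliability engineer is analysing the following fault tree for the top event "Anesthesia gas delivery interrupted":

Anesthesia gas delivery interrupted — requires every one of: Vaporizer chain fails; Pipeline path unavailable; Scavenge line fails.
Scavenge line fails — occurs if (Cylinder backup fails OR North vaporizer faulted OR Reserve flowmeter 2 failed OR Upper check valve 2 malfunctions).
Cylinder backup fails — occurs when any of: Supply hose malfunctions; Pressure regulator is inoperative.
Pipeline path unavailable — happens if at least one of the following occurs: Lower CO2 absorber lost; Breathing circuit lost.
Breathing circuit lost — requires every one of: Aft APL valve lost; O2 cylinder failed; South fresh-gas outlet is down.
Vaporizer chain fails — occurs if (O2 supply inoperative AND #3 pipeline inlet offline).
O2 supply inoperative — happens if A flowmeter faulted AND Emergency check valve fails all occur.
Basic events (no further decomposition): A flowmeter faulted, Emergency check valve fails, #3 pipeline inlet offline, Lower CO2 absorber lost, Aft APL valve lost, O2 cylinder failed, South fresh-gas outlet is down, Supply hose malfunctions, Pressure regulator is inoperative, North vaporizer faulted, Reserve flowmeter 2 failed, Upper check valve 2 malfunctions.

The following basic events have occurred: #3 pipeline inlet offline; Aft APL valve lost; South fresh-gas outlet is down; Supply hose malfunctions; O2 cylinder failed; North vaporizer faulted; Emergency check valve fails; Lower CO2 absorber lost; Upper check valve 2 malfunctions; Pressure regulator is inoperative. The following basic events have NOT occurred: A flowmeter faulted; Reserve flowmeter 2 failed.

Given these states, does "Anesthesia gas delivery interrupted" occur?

No

O2 supply inoperative [AND]: A flowmeter faulted=not, Emergency check valve fails=occurs → not all inputs occur → does not occur.
Vaporizer chain fails [AND]: O2 supply inoperative=not, #3 pipeline inlet offline=occurs → not all inputs occur → does not occur.
Breathing circuit lost [AND]: Aft APL valve lost=occurs, O2 cylinder failed=occurs, South fresh-gas outlet is down=occurs → all inputs occur → occurs.
Pipeline path unavailable [OR]: Lower CO2 absorber lost=occurs, Breathing circuit lost=occurs → at least one input occurs → occurs.
Cylinder backup fails [OR]: Supply hose malfunctions=occurs, Pressure regulator is inoperative=occurs → at least one input occurs → occurs.
Scavenge line fails [OR]: Cylinder backup fails=occurs, North vaporizer faulted=occurs, Reserve flowmeter 2 failed=not, Upper check valve 2 malfunctions=occurs → at least one input occurs → occurs.
Anesthesia gas delivery interrupted [AND]: Vaporizer chain fails=not, Pipeline path unavailable=occurs, Scavenge line fails=occurs → not all inputs occur → does not occur.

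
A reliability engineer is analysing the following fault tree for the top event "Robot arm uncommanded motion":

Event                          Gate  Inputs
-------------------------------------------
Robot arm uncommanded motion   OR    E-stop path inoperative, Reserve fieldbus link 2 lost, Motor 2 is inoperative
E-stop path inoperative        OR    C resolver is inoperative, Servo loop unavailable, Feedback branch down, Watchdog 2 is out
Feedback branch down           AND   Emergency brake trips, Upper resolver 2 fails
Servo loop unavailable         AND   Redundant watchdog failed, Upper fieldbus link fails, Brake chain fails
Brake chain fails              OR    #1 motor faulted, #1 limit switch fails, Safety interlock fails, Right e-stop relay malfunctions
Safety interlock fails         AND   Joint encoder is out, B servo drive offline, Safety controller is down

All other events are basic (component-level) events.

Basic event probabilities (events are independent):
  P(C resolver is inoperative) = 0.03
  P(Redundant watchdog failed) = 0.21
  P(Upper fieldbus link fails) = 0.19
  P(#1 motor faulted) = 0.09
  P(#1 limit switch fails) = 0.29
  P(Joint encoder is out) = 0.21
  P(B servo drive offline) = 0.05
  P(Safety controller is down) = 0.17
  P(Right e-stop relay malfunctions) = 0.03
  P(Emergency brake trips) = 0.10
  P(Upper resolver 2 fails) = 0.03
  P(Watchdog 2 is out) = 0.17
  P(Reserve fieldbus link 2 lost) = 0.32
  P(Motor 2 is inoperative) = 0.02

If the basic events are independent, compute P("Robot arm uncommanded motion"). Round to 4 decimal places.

0.4731

P(Safety interlock fails) [AND] = 0.21 × 0.05 × 0.17 = 0.001785
P(Brake chain fails) [OR] = 1 − (1−0.09) × (1−0.29) × (1−0.001785) × (1−0.03) = 0.374402
P(Servo loop unavailable) [AND] = 0.21 × 0.19 × 0.374402 = 0.014939
P(Feedback branch down) [AND] = 0.10 × 0.03 = 0.003000
P(E-stop path inoperative) [OR] = 1 − (1−0.03) × (1−0.014939) × (1−0.003000) × (1−0.17) = 0.209307
P(Robot arm uncommanded motion) [OR] = 1 − (1−0.209307) × (1−0.32) × (1−0.02) = 0.473082
Rounded to 4 decimal places: P(Robot arm uncommanded motion) ≈ 0.4731.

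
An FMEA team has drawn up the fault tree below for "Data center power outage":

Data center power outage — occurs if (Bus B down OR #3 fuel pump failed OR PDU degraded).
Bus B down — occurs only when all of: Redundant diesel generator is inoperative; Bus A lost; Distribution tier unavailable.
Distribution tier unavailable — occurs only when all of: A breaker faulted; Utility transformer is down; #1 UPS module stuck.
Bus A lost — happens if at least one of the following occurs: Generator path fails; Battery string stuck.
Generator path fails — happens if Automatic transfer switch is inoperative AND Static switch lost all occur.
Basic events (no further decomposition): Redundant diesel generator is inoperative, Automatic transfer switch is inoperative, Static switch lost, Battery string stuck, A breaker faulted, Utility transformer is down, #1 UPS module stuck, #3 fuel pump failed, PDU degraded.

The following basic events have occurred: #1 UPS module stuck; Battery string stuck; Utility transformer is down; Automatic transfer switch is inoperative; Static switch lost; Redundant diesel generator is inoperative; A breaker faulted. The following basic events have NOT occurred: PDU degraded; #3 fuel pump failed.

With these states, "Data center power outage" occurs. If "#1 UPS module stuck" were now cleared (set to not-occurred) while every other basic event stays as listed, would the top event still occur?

No

Counterfactual: set "#1 UPS module stuck" to not occurred.
Generator path fails [AND]: Automatic transfer switch is inoperative=occurs, Static switch lost=occurs → all inputs occur → occurs.
Bus A lost [OR]: Generator path fails=occurs, Battery string stuck=occurs → at least one input occurs → occurs.
Distribution tier unavailable [AND]: A breaker faulted=occurs, Utility transformer is down=occurs, #1 UPS module stuck=not → not all inputs occur → does not occur.
Bus B down [AND]: Redundant diesel generator is inoperative=occurs, Bus A lost=occurs, Distribution tier unavailable=not → not all inputs occur → does not occur.
Data center power outage [OR]: Bus B down=not, #3 fuel pump failed=not, PDU degraded=not → no input occurs → does not occur.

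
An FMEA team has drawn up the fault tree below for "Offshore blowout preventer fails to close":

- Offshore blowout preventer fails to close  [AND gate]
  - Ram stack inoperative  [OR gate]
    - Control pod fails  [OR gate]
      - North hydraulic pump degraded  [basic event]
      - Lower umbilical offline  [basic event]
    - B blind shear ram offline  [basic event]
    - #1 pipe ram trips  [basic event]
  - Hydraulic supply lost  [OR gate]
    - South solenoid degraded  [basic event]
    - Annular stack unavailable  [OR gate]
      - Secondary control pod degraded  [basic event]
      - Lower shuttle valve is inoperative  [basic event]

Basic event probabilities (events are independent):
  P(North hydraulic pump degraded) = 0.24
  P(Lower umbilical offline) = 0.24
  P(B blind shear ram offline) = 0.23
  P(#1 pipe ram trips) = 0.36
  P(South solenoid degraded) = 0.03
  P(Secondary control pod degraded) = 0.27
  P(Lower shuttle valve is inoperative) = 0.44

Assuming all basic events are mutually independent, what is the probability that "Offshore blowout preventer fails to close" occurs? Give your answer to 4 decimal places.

P(Control pod fails) [OR] = 1 − (1−0.24) × (1−0.24) = 0.422400
P(Ram stack inoperative) [OR] = 1 − (1−0.422400) × (1−0.23) × (1−0.36) = 0.715359
P(Annular stack unavailable) [OR] = 1 − (1−0.27) × (1−0.44) = 0.591200
P(Hydraulic supply lost) [OR] = 1 − (1−0.03) × (1−0.591200) = 0.603464
P(Offshore blowout preventer fails to close) [AND] = 0.715359 × 0.603464 = 0.431693
Rounded to 4 decimal places: P(Offshore blowout preventer fails to close) ≈ 0.4317.

0.4317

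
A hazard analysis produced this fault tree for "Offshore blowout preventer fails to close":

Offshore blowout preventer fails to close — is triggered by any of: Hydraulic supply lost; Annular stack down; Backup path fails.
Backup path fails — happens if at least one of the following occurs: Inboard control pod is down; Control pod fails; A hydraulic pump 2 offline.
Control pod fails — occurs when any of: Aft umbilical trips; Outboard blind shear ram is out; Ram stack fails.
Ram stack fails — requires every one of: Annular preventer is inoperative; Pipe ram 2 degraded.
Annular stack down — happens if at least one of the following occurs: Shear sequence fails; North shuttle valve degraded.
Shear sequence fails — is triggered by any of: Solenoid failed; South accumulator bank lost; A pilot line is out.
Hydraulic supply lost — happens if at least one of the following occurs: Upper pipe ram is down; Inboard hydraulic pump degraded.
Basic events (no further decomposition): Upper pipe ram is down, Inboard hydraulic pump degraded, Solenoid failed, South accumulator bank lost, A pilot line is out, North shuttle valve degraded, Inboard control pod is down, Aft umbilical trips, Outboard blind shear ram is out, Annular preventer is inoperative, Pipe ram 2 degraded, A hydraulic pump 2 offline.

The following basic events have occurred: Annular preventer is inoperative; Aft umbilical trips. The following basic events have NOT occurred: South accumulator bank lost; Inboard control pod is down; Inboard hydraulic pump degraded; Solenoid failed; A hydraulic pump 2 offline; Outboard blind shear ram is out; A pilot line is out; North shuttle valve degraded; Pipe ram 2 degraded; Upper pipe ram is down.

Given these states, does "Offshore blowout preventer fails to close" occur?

Hydraulic supply lost [OR]: Upper pipe ram is down=not, Inboard hydraulic pump degraded=not → no input occurs → does not occur.
Shear sequence fails [OR]: Solenoid failed=not, South accumulator bank lost=not, A pilot line is out=not → no input occurs → does not occur.
Annular stack down [OR]: Shear sequence fails=not, North shuttle valve degraded=not → no input occurs → does not occur.
Ram stack fails [AND]: Annular preventer is inoperative=occurs, Pipe ram 2 degraded=not → not all inputs occur → does not occur.
Control pod fails [OR]: Aft umbilical trips=occurs, Outboard blind shear ram is out=not, Ram stack fails=not → at least one input occurs → occurs.
Backup path fails [OR]: Inboard control pod is down=not, Control pod fails=occurs, A hydraulic pump 2 offline=not → at least one input occurs → occurs.
Offshore blowout preventer fails to close [OR]: Hydraulic supply lost=not, Annular stack down=not, Backup path fails=occurs → at least one input occurs → occurs.

Yes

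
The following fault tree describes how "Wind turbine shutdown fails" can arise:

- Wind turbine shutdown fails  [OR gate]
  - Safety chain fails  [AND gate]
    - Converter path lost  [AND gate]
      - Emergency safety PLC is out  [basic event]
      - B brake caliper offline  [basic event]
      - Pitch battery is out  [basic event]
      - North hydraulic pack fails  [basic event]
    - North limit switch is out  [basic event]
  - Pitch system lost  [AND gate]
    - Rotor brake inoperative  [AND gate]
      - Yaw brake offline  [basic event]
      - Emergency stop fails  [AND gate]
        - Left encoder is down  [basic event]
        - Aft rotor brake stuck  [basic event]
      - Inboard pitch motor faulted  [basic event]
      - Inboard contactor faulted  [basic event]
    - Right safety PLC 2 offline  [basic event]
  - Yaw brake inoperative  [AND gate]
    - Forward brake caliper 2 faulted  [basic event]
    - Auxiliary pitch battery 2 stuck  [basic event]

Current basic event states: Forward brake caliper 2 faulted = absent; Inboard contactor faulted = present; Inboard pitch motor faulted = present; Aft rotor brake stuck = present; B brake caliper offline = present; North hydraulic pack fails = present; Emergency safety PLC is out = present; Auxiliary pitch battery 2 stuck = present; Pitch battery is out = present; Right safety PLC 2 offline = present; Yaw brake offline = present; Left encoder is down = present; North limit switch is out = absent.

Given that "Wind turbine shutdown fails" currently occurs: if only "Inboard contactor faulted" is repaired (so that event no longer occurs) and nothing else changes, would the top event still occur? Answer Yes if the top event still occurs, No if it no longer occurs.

Counterfactual: set "Inboard contactor faulted" to not occurred.
Converter path lost [AND]: Emergency safety PLC is out=occurs, B brake caliper offline=occurs, Pitch battery is out=occurs, North hydraulic pack fails=occurs → all inputs occur → occurs.
Safety chain fails [AND]: Converter path lost=occurs, North limit switch is out=not → not all inputs occur → does not occur.
Emergency stop fails [AND]: Left encoder is down=occurs, Aft rotor brake stuck=occurs → all inputs occur → occurs.
Rotor brake inoperative [AND]: Yaw brake offline=occurs, Emergency stop fails=occurs, Inboard pitch motor faulted=occurs, Inboard contactor faulted=not → not all inputs occur → does not occur.
Pitch system lost [AND]: Rotor brake inoperative=not, Right safety PLC 2 offline=occurs → not all inputs occur → does not occur.
Yaw brake inoperative [AND]: Forward brake caliper 2 faulted=not, Auxiliary pitch battery 2 stuck=occurs → not all inputs occur → does not occur.
Wind turbine shutdown fails [OR]: Safety chain fails=not, Pitch system lost=not, Yaw brake inoperative=not → no input occurs → does not occur.

No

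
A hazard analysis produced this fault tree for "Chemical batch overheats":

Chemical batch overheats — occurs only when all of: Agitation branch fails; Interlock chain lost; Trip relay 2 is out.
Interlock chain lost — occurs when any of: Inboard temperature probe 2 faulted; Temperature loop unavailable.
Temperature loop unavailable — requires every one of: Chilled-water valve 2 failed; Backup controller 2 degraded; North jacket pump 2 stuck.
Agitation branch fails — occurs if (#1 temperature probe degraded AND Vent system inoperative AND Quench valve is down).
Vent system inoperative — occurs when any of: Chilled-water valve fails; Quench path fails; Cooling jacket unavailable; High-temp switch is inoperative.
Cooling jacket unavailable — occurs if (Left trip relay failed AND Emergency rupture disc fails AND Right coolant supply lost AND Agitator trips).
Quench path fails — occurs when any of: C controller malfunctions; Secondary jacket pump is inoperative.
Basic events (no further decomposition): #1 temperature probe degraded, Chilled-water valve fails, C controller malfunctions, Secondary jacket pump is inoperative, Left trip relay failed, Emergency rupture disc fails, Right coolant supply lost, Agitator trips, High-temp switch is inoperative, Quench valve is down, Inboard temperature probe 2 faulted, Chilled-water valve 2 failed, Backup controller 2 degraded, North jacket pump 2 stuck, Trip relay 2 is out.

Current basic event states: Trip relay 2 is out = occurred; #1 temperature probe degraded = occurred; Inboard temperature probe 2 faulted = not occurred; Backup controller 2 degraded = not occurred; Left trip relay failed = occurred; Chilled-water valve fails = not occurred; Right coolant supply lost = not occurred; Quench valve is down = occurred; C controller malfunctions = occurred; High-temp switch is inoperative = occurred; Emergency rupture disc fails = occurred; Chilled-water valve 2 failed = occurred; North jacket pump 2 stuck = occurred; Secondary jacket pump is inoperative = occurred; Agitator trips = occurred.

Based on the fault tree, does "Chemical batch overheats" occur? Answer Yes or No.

No

Quench path fails [OR]: C controller malfunctions=occurs, Secondary jacket pump is inoperative=occurs → at least one input occurs → occurs.
Cooling jacket unavailable [AND]: Left trip relay failed=occurs, Emergency rupture disc fails=occurs, Right coolant supply lost=not, Agitator trips=occurs → not all inputs occur → does not occur.
Vent system inoperative [OR]: Chilled-water valve fails=not, Quench path fails=occurs, Cooling jacket unavailable=not, High-temp switch is inoperative=occurs → at least one input occurs → occurs.
Agitation branch fails [AND]: #1 temperature probe degraded=occurs, Vent system inoperative=occurs, Quench valve is down=occurs → all inputs occur → occurs.
Temperature loop unavailable [AND]: Chilled-water valve 2 failed=occurs, Backup controller 2 degraded=not, North jacket pump 2 stuck=occurs → not all inputs occur → does not occur.
Interlock chain lost [OR]: Inboard temperature probe 2 faulted=not, Temperature loop unavailable=not → no input occurs → does not occur.
Chemical batch overheats [AND]: Agitation branch fails=occurs, Interlock chain lost=not, Trip relay 2 is out=occurs → not all inputs occur → does not occur.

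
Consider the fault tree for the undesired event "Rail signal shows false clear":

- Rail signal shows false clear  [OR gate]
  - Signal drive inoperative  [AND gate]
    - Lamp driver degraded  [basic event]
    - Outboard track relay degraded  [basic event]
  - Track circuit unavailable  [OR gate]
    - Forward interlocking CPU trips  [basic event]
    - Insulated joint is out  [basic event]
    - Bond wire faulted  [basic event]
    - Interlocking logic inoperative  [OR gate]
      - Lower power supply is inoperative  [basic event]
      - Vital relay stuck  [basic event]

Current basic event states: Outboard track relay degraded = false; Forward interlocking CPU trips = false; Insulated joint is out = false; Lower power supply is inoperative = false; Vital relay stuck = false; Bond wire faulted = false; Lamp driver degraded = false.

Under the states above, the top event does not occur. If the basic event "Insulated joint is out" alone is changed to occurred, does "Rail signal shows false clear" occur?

Yes

Counterfactual: set "Insulated joint is out" to occurred.
Signal drive inoperative [AND]: Lamp driver degraded=not, Outboard track relay degraded=not → not all inputs occur → does not occur.
Interlocking logic inoperative [OR]: Lower power supply is inoperative=not, Vital relay stuck=not → no input occurs → does not occur.
Track circuit unavailable [OR]: Forward interlocking CPU trips=not, Insulated joint is out=occurs, Bond wire faulted=not, Interlocking logic inoperative=not → at least one input occurs → occurs.
Rail signal shows false clear [OR]: Signal drive inoperative=not, Track circuit unavailable=occurs → at least one input occurs → occurs.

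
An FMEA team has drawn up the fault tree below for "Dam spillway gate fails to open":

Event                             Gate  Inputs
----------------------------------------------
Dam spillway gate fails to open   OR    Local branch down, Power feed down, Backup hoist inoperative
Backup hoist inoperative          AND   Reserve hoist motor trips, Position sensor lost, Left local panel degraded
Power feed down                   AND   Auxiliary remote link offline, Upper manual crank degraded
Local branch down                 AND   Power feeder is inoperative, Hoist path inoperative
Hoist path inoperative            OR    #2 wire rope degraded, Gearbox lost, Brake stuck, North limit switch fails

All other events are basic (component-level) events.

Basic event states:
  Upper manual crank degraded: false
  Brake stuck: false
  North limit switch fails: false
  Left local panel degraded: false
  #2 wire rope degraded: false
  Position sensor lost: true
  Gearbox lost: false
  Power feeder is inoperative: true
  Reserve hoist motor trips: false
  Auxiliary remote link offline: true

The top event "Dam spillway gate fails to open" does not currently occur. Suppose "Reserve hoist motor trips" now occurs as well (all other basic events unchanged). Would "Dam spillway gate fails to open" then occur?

No

Counterfactual: set "Reserve hoist motor trips" to occurred.
Hoist path inoperative [OR]: #2 wire rope degraded=not, Gearbox lost=not, Brake stuck=not, North limit switch fails=not → no input occurs → does not occur.
Local branch down [AND]: Power feeder is inoperative=occurs, Hoist path inoperative=not → not all inputs occur → does not occur.
Power feed down [AND]: Auxiliary remote link offline=occurs, Upper manual crank degraded=not → not all inputs occur → does not occur.
Backup hoist inoperative [AND]: Reserve hoist motor trips=occurs, Position sensor lost=occurs, Left local panel degraded=not → not all inputs occur → does not occur.
Dam spillway gate fails to open [OR]: Local branch down=not, Power feed down=not, Backup hoist inoperative=not → no input occurs → does not occur.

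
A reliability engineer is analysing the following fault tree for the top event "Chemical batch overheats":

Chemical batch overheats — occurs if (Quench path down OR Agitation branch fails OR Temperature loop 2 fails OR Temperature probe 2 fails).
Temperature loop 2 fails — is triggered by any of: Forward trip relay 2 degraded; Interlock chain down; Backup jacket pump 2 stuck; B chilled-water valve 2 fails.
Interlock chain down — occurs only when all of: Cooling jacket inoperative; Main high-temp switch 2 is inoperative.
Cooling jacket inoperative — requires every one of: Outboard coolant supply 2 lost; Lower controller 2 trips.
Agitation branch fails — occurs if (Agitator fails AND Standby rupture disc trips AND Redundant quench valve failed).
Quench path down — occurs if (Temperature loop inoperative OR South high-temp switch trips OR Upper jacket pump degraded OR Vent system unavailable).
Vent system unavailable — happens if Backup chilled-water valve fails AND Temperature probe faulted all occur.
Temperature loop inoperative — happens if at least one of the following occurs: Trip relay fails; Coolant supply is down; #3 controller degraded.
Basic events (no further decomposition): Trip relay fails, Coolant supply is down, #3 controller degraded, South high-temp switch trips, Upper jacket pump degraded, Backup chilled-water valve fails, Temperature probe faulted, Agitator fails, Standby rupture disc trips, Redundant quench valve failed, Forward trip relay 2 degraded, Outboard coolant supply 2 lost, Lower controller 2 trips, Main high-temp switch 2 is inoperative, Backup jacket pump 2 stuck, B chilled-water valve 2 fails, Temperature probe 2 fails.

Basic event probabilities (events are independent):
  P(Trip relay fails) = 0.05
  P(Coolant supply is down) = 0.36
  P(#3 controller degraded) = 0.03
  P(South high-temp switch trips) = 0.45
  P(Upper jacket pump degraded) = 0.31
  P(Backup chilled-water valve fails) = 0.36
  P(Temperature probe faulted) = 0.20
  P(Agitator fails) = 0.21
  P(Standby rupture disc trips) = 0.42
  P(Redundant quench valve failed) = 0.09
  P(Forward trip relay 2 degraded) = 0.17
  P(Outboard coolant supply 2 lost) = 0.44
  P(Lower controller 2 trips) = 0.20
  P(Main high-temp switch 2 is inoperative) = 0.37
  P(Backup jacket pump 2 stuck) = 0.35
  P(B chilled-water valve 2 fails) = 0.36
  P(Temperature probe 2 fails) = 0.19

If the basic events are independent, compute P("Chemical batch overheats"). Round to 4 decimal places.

P(Temperature loop inoperative) [OR] = 1 − (1−0.05) × (1−0.36) × (1−0.03) = 0.410240
P(Vent system unavailable) [AND] = 0.36 × 0.20 = 0.072000
P(Quench path down) [OR] = 1 − (1−0.410240) × (1−0.45) × (1−0.31) × (1−0.072000) = 0.792301
P(Agitation branch fails) [AND] = 0.21 × 0.42 × 0.09 = 0.007938
P(Cooling jacket inoperative) [AND] = 0.44 × 0.20 = 0.088000
P(Interlock chain down) [AND] = 0.088000 × 0.37 = 0.032560
P(Temperature loop 2 fails) [OR] = 1 − (1−0.17) × (1−0.032560) × (1−0.35) × (1−0.36) = 0.665962
P(Chemical batch overheats) [OR] = 1 − (1−0.792301) × (1−0.007938) × (1−0.665962) × (1−0.19) = 0.944249
Rounded to 4 decimal places: P(Chemical batch overheats) ≈ 0.9442.

0.9442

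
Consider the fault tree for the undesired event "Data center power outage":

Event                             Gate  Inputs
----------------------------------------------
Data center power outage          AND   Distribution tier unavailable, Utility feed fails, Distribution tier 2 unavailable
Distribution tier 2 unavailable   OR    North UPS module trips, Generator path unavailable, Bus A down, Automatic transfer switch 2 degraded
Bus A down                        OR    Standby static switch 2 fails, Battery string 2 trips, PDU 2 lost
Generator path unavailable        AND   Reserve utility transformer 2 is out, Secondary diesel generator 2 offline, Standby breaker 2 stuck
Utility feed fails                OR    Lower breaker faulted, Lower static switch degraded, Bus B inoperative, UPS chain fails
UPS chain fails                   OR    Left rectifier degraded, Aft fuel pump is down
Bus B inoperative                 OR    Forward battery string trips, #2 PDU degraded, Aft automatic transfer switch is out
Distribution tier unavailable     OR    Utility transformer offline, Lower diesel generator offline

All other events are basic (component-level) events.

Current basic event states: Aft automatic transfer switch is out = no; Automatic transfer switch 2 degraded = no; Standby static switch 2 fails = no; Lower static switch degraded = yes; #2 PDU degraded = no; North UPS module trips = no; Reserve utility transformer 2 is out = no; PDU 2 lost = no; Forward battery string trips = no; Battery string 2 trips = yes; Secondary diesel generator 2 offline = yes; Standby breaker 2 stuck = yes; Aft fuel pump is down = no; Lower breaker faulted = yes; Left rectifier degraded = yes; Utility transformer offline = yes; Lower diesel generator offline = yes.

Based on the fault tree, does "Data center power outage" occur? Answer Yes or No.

Yes

Distribution tier unavailable [OR]: Utility transformer offline=occurs, Lower diesel generator offline=occurs → at least one input occurs → occurs.
Bus B inoperative [OR]: Forward battery string trips=not, #2 PDU degraded=not, Aft automatic transfer switch is out=not → no input occurs → does not occur.
UPS chain fails [OR]: Left rectifier degraded=occurs, Aft fuel pump is down=not → at least one input occurs → occurs.
Utility feed fails [OR]: Lower breaker faulted=occurs, Lower static switch degraded=occurs, Bus B inoperative=not, UPS chain fails=occurs → at least one input occurs → occurs.
Generator path unavailable [AND]: Reserve utility transformer 2 is out=not, Secondary diesel generator 2 offline=occurs, Standby breaker 2 stuck=occurs → not all inputs occur → does not occur.
Bus A down [OR]: Standby static switch 2 fails=not, Battery string 2 trips=occurs, PDU 2 lost=not → at least one input occurs → occurs.
Distribution tier 2 unavailable [OR]: North UPS module trips=not, Generator path unavailable=not, Bus A down=occurs, Automatic transfer switch 2 degraded=not → at least one input occurs → occurs.
Data center power outage [AND]: Distribution tier unavailable=occurs, Utility feed fails=occurs, Distribution tier 2 unavailable=occurs → all inputs occur → occurs.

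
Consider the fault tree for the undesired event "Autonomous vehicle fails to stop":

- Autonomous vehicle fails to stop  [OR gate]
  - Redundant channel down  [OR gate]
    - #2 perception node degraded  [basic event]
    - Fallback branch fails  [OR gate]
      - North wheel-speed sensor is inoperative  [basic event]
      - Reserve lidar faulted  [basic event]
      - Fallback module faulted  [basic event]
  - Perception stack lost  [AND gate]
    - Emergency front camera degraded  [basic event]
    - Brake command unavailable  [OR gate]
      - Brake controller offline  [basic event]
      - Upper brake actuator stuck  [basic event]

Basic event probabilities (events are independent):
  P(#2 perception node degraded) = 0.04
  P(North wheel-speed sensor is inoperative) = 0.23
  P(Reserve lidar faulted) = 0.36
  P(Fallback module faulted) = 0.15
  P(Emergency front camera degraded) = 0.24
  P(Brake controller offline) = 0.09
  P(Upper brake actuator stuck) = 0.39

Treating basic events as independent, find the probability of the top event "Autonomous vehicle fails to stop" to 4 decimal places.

P(Fallback branch fails) [OR] = 1 − (1−0.23) × (1−0.36) × (1−0.15) = 0.581120
P(Redundant channel down) [OR] = 1 − (1−0.04) × (1−0.581120) = 0.597875
P(Brake command unavailable) [OR] = 1 − (1−0.09) × (1−0.39) = 0.444900
P(Perception stack lost) [AND] = 0.24 × 0.444900 = 0.106776
P(Autonomous vehicle fails to stop) [OR] = 1 − (1−0.597875) × (1−0.106776) = 0.640812
Rounded to 4 decimal places: P(Autonomous vehicle fails to stop) ≈ 0.6408.

0.6408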